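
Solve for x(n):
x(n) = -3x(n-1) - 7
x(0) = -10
First-order linear non-homogeneous.
Homogeneous solution: x_h(n) = A·(-3)^n.
Try constant particular solution x_p = K: K = -3K - 7 ⇒ K = - \frac{7}{4}.
General: x(n) = A·(-3)^n - \frac{7}{4}.
Apply x(0) = -10: A - \frac{7}{4} = -10 ⇒ A = - \frac{33}{4}.
So x(n) = - \frac{33 \left(-3\right)^{n}}{4} - \frac{7}{4}.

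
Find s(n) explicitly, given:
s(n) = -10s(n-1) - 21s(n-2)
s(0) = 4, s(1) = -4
Characteristic equation: x² + 10x + 21 = 0, which factors as (x - (-7))(x - (-3)) = 0.
Roots r₁ = -7, r₂ = -3 (distinct).
General solution: s(n) = A·(-7)^n + B·(-3)^n.
From s(0) = 4: A + B = 4.
From s(1) = -4: -7A - 3B = -4.
Solving: A = -2, B = 6.
So s(n) = 6 \left(-3\right)^{n} - 2 \left(-7\right)^{n}.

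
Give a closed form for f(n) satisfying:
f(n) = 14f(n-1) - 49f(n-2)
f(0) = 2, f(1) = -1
Characteristic equation: x² - 14x + 49 = 0, which is (x - (7))².
Repeated root r = 7.
General solution: f(n) = (A + Bn)·(7)^n.
From f(0) = 2: A = 2.
From f(1) = -1: (A + B)·(7) = -1 ⇒ B = - \frac{15}{7}.
So f(n) = \left(2 - \frac{15 n}{7}\right) \cdot (7)^n.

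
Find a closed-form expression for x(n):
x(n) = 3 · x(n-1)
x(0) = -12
Pure geometric recurrence with ratio 3.
By induction x(n) = x(0) · (3)^n = - 12 \cdot 3^{n}.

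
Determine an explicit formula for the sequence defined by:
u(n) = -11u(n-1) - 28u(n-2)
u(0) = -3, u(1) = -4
Characteristic equation: x² + 11x + 28 = 0, which factors as (x - (-7))(x - (-4)) = 0.
Roots r₁ = -7, r₂ = -4 (distinct).
General solution: u(n) = A·(-7)^n + B·(-4)^n.
From u(0) = -3: A + B = -3.
From u(1) = -4: -7A - 4B = -4.
Solving: A = \frac{16}{3}, B = - \frac{25}{3}.
So u(n) = - \frac{25 \left(-4\right)^{n}}{3} + \frac{16 \left(-7\right)^{n}}{3}.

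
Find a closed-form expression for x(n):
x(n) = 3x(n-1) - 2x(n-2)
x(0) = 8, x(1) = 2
Characteristic equation: x² - 3x + 2 = 0, which factors as (x - (1))(x - (2)) = 0.
Roots r₁ = 1, r₂ = 2 (distinct).
General solution: x(n) = A·(1)^n + B·(2)^n.
From x(0) = 8: A + B = 8.
From x(1) = 2: A + 2B = 2.
Solving: A = 14, B = -6.
So x(n) = 14 - 6 \cdot 2^{n}.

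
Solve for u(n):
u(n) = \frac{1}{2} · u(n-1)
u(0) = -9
Pure geometric recurrence with ratio \frac{1}{2}.
By induction u(n) = u(0) · (\frac{1}{2})^n = - 9 \cdot 2^{- n}.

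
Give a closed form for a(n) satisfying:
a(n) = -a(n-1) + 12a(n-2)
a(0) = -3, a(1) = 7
Characteristic equation: x² + x - 12 = 0, which factors as (x - (3))(x - (-4)) = 0.
Roots r₁ = 3, r₂ = -4 (distinct).
General solution: a(n) = A·(3)^n + B·(-4)^n.
From a(0) = -3: A + B = -3.
From a(1) = 7: 3A - 4B = 7.
Solving: A = - \frac{5}{7}, B = - \frac{16}{7}.
So a(n) = - \frac{16 \left(-4\right)^{n}}{7} - \frac{5 \cdot 3^{n}}{7}.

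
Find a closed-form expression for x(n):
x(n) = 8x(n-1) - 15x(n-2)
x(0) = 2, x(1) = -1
Characteristic equation: x² - 8x + 15 = 0, which factors as (x - (5))(x - (3)) = 0.
Roots r₁ = 5, r₂ = 3 (distinct).
General solution: x(n) = A·(5)^n + B·(3)^n.
From x(0) = 2: A + B = 2.
From x(1) = -1: 5A + 3B = -1.
Solving: A = - \frac{7}{2}, B = \frac{11}{2}.
So x(n) = \frac{11 \cdot 3^{n}}{2} - \frac{7 \cdot 5^{n}}{2}.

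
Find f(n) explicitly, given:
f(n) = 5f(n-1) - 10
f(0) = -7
First-order linear non-homogeneous.
Homogeneous solution: f_h(n) = A·(5)^n.
Try constant particular solution f_p = K: K = 5K - 10 ⇒ K = \frac{5}{2}.
General: f(n) = A·(5)^n + \frac{5}{2}.
Apply f(0) = -7: A + \frac{5}{2} = -7 ⇒ A = - \frac{19}{2}.
So f(n) = \frac{5}{2} - \frac{19 \cdot 5^{n}}{2}.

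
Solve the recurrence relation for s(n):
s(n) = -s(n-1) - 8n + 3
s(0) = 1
First-order linear with linear forcing.
Homogeneous solution: s_h(n) = A·(-1)^n.
Try particular s_p(n) = pn + q. Substituting:
  pn + q = -(p(n-1) + q) - 8n + 3.
Matching the n-coefficient: p = -p - 8 ⇒ p = -4.
Matching constants: q = p - q + 3 ⇒ q = - \frac{1}{2}.
General: s(n) = A·(-1)^n - 4 n - \frac{1}{2}.
Apply s(0) = 1: A - \frac{1}{2} = 1 ⇒ A = \frac{3}{2}.
So s(n) = \frac{3 \left(-1\right)^{n}}{2} - 4 n - \frac{1}{2}.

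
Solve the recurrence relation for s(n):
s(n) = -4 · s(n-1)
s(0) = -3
Pure geometric recurrence with ratio -4.
By induction s(n) = s(0) · (-4)^n = - 3 \left(-4\right)^{n}.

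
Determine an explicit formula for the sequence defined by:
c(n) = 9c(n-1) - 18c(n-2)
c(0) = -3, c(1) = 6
Characteristic equation: x² - 9x + 18 = 0, which factors as (x - (6))(x - (3)) = 0.
Roots r₁ = 6, r₂ = 3 (distinct).
General solution: c(n) = A·(6)^n + B·(3)^n.
From c(0) = -3: A + B = -3.
From c(1) = 6: 6A + 3B = 6.
Solving: A = 5, B = -8.
So c(n) = - 8 \cdot 3^{n} + 5 \cdot 6^{n}.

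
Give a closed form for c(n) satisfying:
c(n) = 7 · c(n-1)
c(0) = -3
Pure geometric recurrence with ratio 7.
By induction c(n) = c(0) · (7)^n = - 3 \cdot 7^{n}.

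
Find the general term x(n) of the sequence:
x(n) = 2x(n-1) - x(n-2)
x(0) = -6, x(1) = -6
Characteristic equation: x² - 2x + 1 = 0, which is (x - (1))².
Repeated root r = 1.
General solution: x(n) = (A + Bn)·(1)^n.
From x(0) = -6: A = -6.
From x(1) = -6: (A + B)·(1) = -6 ⇒ B = 0.
So x(n) = \left(-6\right) \cdot (1)^n.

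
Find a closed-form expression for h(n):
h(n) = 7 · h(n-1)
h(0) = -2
Pure geometric recurrence with ratio 7.
By induction h(n) = h(0) · (7)^n = - 2 \cdot 7^{n}.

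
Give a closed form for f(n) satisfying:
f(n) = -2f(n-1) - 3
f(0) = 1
First-order linear non-homogeneous.
Homogeneous solution: f_h(n) = A·(-2)^n.
Try constant particular solution f_p = K: K = -2K - 3 ⇒ K = -1.
General: f(n) = A·(-2)^n - 1.
Apply f(0) = 1: A - 1 = 1 ⇒ A = 2.
So f(n) = 2 \left(-2\right)^{n} - 1.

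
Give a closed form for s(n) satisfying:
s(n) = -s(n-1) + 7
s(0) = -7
First-order linear non-homogeneous.
Homogeneous solution: s_h(n) = A·(-1)^n.
Try constant particular solution s_p = K: K = -K + 7 ⇒ K = \frac{7}{2}.
General: s(n) = A·(-1)^n + \frac{7}{2}.
Apply s(0) = -7: A + \frac{7}{2} = -7 ⇒ A = - \frac{21}{2}.
So s(n) = \frac{7}{2} - \frac{21 \left(-1\right)^{n}}{2}.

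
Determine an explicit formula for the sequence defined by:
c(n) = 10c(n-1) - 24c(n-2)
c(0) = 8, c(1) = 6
Characteristic equation: x² - 10x + 24 = 0, which factors as (x - (6))(x - (4)) = 0.
Roots r₁ = 6, r₂ = 4 (distinct).
General solution: c(n) = A·(6)^n + B·(4)^n.
From c(0) = 8: A + B = 8.
From c(1) = 6: 6A + 4B = 6.
Solving: A = -13, B = 21.
So c(n) = 21 \cdot 4^{n} - 13 \cdot 6^{n}.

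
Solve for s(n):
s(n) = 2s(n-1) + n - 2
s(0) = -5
First-order linear with linear forcing.
Homogeneous solution: s_h(n) = A·(2)^n.
Try particular s_p(n) = pn + q. Substituting:
  pn + q = 2(p(n-1) + q) + n - 2.
Matching the n-coefficient: p = 2p + 1 ⇒ p = -1.
Matching constants: q = -2p + 2q - 2 ⇒ q = 0.
General: s(n) = A·(2)^n - n + 0.
Apply s(0) = -5: A + 0 = -5 ⇒ A = -5.
So s(n) = - 5 \cdot 2^{n} - n.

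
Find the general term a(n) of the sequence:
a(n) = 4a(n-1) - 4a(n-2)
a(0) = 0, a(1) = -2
Characteristic equation: x² - 4x + 4 = 0, which is (x - (2))².
Repeated root r = 2.
General solution: a(n) = (A + Bn)·(2)^n.
From a(0) = 0: A = 0.
From a(1) = -2: (A + B)·(2) = -2 ⇒ B = -1.
So a(n) = \left(- n\right) \cdot (2)^n.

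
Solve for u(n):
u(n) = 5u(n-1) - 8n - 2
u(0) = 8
First-order linear with linear forcing.
Homogeneous solution: u_h(n) = A·(5)^n.
Try particular u_p(n) = pn + q. Substituting:
  pn + q = 5(p(n-1) + q) - 8n - 2.
Matching the n-coefficient: p = 5p - 8 ⇒ p = 2.
Matching constants: q = -5p + 5q - 2 ⇒ q = 3.
General: u(n) = A·(5)^n + 2 n + 3.
Apply u(0) = 8: A + 3 = 8 ⇒ A = 5.
So u(n) = 5 \cdot 5^{n} + 2 n + 3.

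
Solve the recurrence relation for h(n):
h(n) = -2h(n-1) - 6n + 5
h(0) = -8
First-order linear with linear forcing.
Homogeneous solution: h_h(n) = A·(-2)^n.
Try particular h_p(n) = pn + q. Substituting:
  pn + q = -2(p(n-1) + q) - 6n + 5.
Matching the n-coefficient: p = -2p - 6 ⇒ p = -2.
Matching constants: q = 2p - 2q + 5 ⇒ q = \frac{1}{3}.
General: h(n) = A·(-2)^n - 2 n + \frac{1}{3}.
Apply h(0) = -8: A + \frac{1}{3} = -8 ⇒ A = - \frac{25}{3}.
So h(n) = - \frac{25 \left(-2\right)^{n}}{3} - 2 n + \frac{1}{3}.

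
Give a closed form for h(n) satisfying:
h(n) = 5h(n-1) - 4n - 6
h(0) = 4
First-order linear with linear forcing.
Homogeneous solution: h_h(n) = A·(5)^n.
Try particular h_p(n) = pn + q. Substituting:
  pn + q = 5(p(n-1) + q) - 4n - 6.
Matching the n-coefficient: p = 5p - 4 ⇒ p = 1.
Matching constants: q = -5p + 5q - 6 ⇒ q = \frac{11}{4}.
General: h(n) = A·(5)^n + n + \frac{11}{4}.
Apply h(0) = 4: A + \frac{11}{4} = 4 ⇒ A = \frac{5}{4}.
So h(n) = \frac{5 \cdot 5^{n}}{4} + n + \frac{11}{4}.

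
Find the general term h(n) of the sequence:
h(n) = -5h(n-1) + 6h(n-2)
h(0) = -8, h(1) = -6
Characteristic equation: x² + 5x - 6 = 0, which factors as (x - (-6))(x - (1)) = 0.
Roots r₁ = -6, r₂ = 1 (distinct).
General solution: h(n) = A·(-6)^n + B·(1)^n.
From h(0) = -8: A + B = -8.
From h(1) = -6: -6A + B = -6.
Solving: A = - \frac{2}{7}, B = - \frac{54}{7}.
So h(n) = - \frac{2 \left(-6\right)^{n}}{7} - \frac{54}{7}.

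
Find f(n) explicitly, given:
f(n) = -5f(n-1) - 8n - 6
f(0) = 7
First-order linear with linear forcing.
Homogeneous solution: f_h(n) = A·(-5)^n.
Try particular f_p(n) = pn + q. Substituting:
  pn + q = -5(p(n-1) + q) - 8n - 6.
Matching the n-coefficient: p = -5p - 8 ⇒ p = - \frac{4}{3}.
Matching constants: q = 5p - 5q - 6 ⇒ q = - \frac{19}{9}.
General: f(n) = A·(-5)^n - \frac{4 n}{3} - \frac{19}{9}.
Apply f(0) = 7: A - \frac{19}{9} = 7 ⇒ A = \frac{82}{9}.
So f(n) = \frac{82 \left(-5\right)^{n}}{9} - \frac{4 n}{3} - \frac{19}{9}.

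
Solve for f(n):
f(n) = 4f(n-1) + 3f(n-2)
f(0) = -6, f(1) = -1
Characteristic equation: x² - 4x - 3 = 0.
Discriminant Δ = (4)² + 4·(3) = 28.
Roots r₁,₂ = (4 ± √28)/2, so r₁ = 2 + \sqrt{7}, r₂ = 2 - \sqrt{7}.
General solution: f(n) = A·r₁^n + B·r₂^n.
From the initial conditions, A + B = -6 and r₁A + r₂B = -1.
Since r₁ - r₂ = √28: A = (-1 - (-6)r₂)/√28 = -3 + \frac{11 \sqrt{7}}{14}, and B = -6 - A = -3 - \frac{11 \sqrt{7}}{14}.
So f(n) = \left(-3 + \frac{11 \sqrt{7}}{14}\right)\left(2 + \sqrt{7}\right)^n + \left(-3 - \frac{11 \sqrt{7}}{14}\right)\left(2 - \sqrt{7}\right)^n.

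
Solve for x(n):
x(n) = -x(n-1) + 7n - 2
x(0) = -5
First-order linear with linear forcing.
Homogeneous solution: x_h(n) = A·(-1)^n.
Try particular x_p(n) = pn + q. Substituting:
  pn + q = -(p(n-1) + q) + 7n - 2.
Matching the n-coefficient: p = -p + 7 ⇒ p = \frac{7}{2}.
Matching constants: q = p - q - 2 ⇒ q = \frac{3}{4}.
General: x(n) = A·(-1)^n + \frac{7 n}{2} + \frac{3}{4}.
Apply x(0) = -5: A + \frac{3}{4} = -5 ⇒ A = - \frac{23}{4}.
So x(n) = - \frac{23 \left(-1\right)^{n}}{4} + \frac{7 n}{2} + \frac{3}{4}.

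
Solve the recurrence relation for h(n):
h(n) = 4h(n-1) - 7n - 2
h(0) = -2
First-order linear with linear forcing.
Homogeneous solution: h_h(n) = A·(4)^n.
Try particular h_p(n) = pn + q. Substituting:
  pn + q = 4(p(n-1) + q) - 7n - 2.
Matching the n-coefficient: p = 4p - 7 ⇒ p = \frac{7}{3}.
Matching constants: q = -4p + 4q - 2 ⇒ q = \frac{34}{9}.
General: h(n) = A·(4)^n + \frac{7 n}{3} + \frac{34}{9}.
Apply h(0) = -2: A + \frac{34}{9} = -2 ⇒ A = - \frac{52}{9}.
So h(n) = - \frac{52 \cdot 4^{n}}{9} + \frac{7 n}{3} + \frac{34}{9}.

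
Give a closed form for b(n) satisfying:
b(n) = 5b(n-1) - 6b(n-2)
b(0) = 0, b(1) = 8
Characteristic equation: x² - 5x + 6 = 0, which factors as (x - (3))(x - (2)) = 0.
Roots r₁ = 3, r₂ = 2 (distinct).
General solution: b(n) = A·(3)^n + B·(2)^n.
From b(0) = 0: A + B = 0.
From b(1) = 8: 3A + 2B = 8.
Solving: A = 8, B = -8.
So b(n) = - 8 \cdot 2^{n} + 8 \cdot 3^{n}.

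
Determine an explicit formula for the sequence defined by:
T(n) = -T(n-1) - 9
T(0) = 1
First-order linear non-homogeneous.
Homogeneous solution: T_h(n) = A·(-1)^n.
Try constant particular solution T_p = K: K = -K - 9 ⇒ K = - \frac{9}{2}.
General: T(n) = A·(-1)^n - \frac{9}{2}.
Apply T(0) = 1: A - \frac{9}{2} = 1 ⇒ A = \frac{11}{2}.
So T(n) = \frac{11 \left(-1\right)^{n}}{2} - \frac{9}{2}.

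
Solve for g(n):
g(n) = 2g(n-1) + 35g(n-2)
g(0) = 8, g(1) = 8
Characteristic equation: x² - 2x - 35 = 0, which factors as (x - (7))(x - (-5)) = 0.
Roots r₁ = 7, r₂ = -5 (distinct).
General solution: g(n) = A·(7)^n + B·(-5)^n.
From g(0) = 8: A + B = 8.
From g(1) = 8: 7A - 5B = 8.
Solving: A = 4, B = 4.
So g(n) = 4 \left(-5\right)^{n} + 4 \cdot 7^{n}.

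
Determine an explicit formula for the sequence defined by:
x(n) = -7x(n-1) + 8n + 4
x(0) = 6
First-order linear with linear forcing.
Homogeneous solution: x_h(n) = A·(-7)^n.
Try particular x_p(n) = pn + q. Substituting:
  pn + q = -7(p(n-1) + q) + 8n + 4.
Matching the n-coefficient: p = -7p + 8 ⇒ p = 1.
Matching constants: q = 7p - 7q + 4 ⇒ q = \frac{11}{8}.
General: x(n) = A·(-7)^n + n + \frac{11}{8}.
Apply x(0) = 6: A + \frac{11}{8} = 6 ⇒ A = \frac{37}{8}.
So x(n) = \frac{37 \left(-7\right)^{n}}{8} + n + \frac{11}{8}.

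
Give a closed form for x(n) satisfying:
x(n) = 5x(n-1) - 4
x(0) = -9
First-order linear non-homogeneous.
Homogeneous solution: x_h(n) = A·(5)^n.
Try constant particular solution x_p = K: K = 5K - 4 ⇒ K = 1.
General: x(n) = A·(5)^n + 1.
Apply x(0) = -9: A + 1 = -9 ⇒ A = -10.
So x(n) = 1 - 10 \cdot 5^{n}.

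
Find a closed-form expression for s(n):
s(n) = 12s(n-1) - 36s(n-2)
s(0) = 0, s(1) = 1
Characteristic equation: x² - 12x + 36 = 0, which is (x - (6))².
Repeated root r = 6.
General solution: s(n) = (A + Bn)·(6)^n.
From s(0) = 0: A = 0.
From s(1) = 1: (A + B)·(6) = 1 ⇒ B = \frac{1}{6}.
So s(n) = \left(\frac{n}{6}\right) \cdot (6)^n.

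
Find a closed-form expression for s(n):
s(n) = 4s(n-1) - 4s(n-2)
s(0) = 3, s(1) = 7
Characteristic equation: x² - 4x + 4 = 0, which is (x - (2))².
Repeated root r = 2.
General solution: s(n) = (A + Bn)·(2)^n.
From s(0) = 3: A = 3.
From s(1) = 7: (A + B)·(2) = 7 ⇒ B = \frac{1}{2}.
So s(n) = \left(\frac{n}{2} + 3\right) \cdot (2)^n.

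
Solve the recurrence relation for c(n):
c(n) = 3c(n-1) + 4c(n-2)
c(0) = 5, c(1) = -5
Characteristic equation: x² - 3x - 4 = 0, which factors as (x - (-1))(x - (4)) = 0.
Roots r₁ = -1, r₂ = 4 (distinct).
General solution: c(n) = A·(-1)^n + B·(4)^n.
From c(0) = 5: A + B = 5.
From c(1) = -5: -A + 4B = -5.
Solving: A = 5, B = 0.
So c(n) = 5 \left(-1\right)^{n}.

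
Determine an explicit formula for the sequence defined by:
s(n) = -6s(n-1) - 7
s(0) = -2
First-order linear non-homogeneous.
Homogeneous solution: s_h(n) = A·(-6)^n.
Try constant particular solution s_p = K: K = -6K - 7 ⇒ K = -1.
General: s(n) = A·(-6)^n - 1.
Apply s(0) = -2: A - 1 = -2 ⇒ A = -1.
So s(n) = - \left(-6\right)^{n} - 1.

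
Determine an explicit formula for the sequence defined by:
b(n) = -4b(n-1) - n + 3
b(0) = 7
First-order linear with linear forcing.
Homogeneous solution: b_h(n) = A·(-4)^n.
Try particular b_p(n) = pn + q. Substituting:
  pn + q = -4(p(n-1) + q) - n + 3.
Matching the n-coefficient: p = -4p - 1 ⇒ p = - \frac{1}{5}.
Matching constants: q = 4p - 4q + 3 ⇒ q = \frac{11}{25}.
General: b(n) = A·(-4)^n - \frac{n}{5} + \frac{11}{25}.
Apply b(0) = 7: A + \frac{11}{25} = 7 ⇒ A = \frac{164}{25}.
So b(n) = \frac{164 \left(-4\right)^{n}}{25} - \frac{n}{5} + \frac{11}{25}.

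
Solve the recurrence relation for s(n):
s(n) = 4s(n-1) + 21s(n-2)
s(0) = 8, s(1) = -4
Characteristic equation: x² - 4x - 21 = 0, which factors as (x - (-3))(x - (7)) = 0.
Roots r₁ = -3, r₂ = 7 (distinct).
General solution: s(n) = A·(-3)^n + B·(7)^n.
From s(0) = 8: A + B = 8.
From s(1) = -4: -3A + 7B = -4.
Solving: A = 6, B = 2.
So s(n) = 6 \left(-3\right)^{n} + 2 \cdot 7^{n}.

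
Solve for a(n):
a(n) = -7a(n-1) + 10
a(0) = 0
First-order linear non-homogeneous.
Homogeneous solution: a_h(n) = A·(-7)^n.
Try constant particular solution a_p = K: K = -7K + 10 ⇒ K = \frac{5}{4}.
General: a(n) = A·(-7)^n + \frac{5}{4}.
Apply a(0) = 0: A + \frac{5}{4} = 0 ⇒ A = - \frac{5}{4}.
So a(n) = \frac{5}{4} - \frac{5 \left(-7\right)^{n}}{4}.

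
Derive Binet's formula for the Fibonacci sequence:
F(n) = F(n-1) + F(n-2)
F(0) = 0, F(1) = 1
This is the Fibonacci sequence.
Characteristic equation: x² - x - 1 = 0; roots r₁ = \frac{1}{2} + \frac{\sqrt{5}}{2}, r₂ = \frac{1}{2} - \frac{\sqrt{5}}{2}.
General: F(n) = A·r₁^n + B·r₂^n. Solving with F(0)=0, F(1)=1 gives A = \frac{\sqrt{5}}{5}, B = - \frac{\sqrt{5}}{5}.
So F(n) = \frac{2^{- n} \sqrt{5} \left(- \left(1 - \sqrt{5}\right)^{n} + \left(1 + \sqrt{5}\right)^{n}\right)}{5}.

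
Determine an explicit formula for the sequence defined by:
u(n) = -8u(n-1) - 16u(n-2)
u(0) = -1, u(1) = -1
Characteristic equation: x² + 8x + 16 = 0, which is (x - (-4))².
Repeated root r = -4.
General solution: u(n) = (A + Bn)·(-4)^n.
From u(0) = -1: A = -1.
From u(1) = -1: (A + B)·(-4) = -1 ⇒ B = \frac{5}{4}.
So u(n) = \left(\frac{5 n}{4} - 1\right) \cdot (-4)^n.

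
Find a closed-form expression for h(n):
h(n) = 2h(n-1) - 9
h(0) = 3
First-order linear non-homogeneous.
Homogeneous solution: h_h(n) = A·(2)^n.
Try constant particular solution h_p = K: K = 2K - 9 ⇒ K = 9.
General: h(n) = A·(2)^n + 9.
Apply h(0) = 3: A + 9 = 3 ⇒ A = -6.
So h(n) = 9 - 6 \cdot 2^{n}.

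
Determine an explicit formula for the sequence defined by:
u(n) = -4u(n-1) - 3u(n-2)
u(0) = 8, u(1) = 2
Characteristic equation: x² + 4x + 3 = 0, which factors as (x - (-1))(x - (-3)) = 0.
Roots r₁ = -1, r₂ = -3 (distinct).
General solution: u(n) = A·(-1)^n + B·(-3)^n.
From u(0) = 8: A + B = 8.
From u(1) = 2: -A - 3B = 2.
Solving: A = 13, B = -5.
So u(n) = 13 \left(-1\right)^{n} - 5 \left(-3\right)^{n}.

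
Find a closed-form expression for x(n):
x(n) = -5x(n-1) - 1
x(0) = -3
First-order linear non-homogeneous.
Homogeneous solution: x_h(n) = A·(-5)^n.
Try constant particular solution x_p = K: K = -5K - 1 ⇒ K = - \frac{1}{6}.
General: x(n) = A·(-5)^n - \frac{1}{6}.
Apply x(0) = -3: A - \frac{1}{6} = -3 ⇒ A = - \frac{17}{6}.
So x(n) = - \frac{17 \left(-5\right)^{n}}{6} - \frac{1}{6}.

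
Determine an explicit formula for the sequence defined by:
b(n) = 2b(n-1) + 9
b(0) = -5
First-order linear non-homogeneous.
Homogeneous solution: b_h(n) = A·(2)^n.
Try constant particular solution b_p = K: K = 2K + 9 ⇒ K = -9.
General: b(n) = A·(2)^n - 9.
Apply b(0) = -5: A - 9 = -5 ⇒ A = 4.
So b(n) = 4 \cdot 2^{n} - 9.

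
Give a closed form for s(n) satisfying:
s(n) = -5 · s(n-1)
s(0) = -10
Pure geometric recurrence with ratio -5.
By induction s(n) = s(0) · (-5)^n = - 10 \left(-5\right)^{n}.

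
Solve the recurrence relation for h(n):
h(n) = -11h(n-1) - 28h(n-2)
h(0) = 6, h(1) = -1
Characteristic equation: x² + 11x + 28 = 0, which factors as (x - (-4))(x - (-7)) = 0.
Roots r₁ = -4, r₂ = -7 (distinct).
General solution: h(n) = A·(-4)^n + B·(-7)^n.
From h(0) = 6: A + B = 6.
From h(1) = -1: -4A - 7B = -1.
Solving: A = \frac{41}{3}, B = - \frac{23}{3}.
So h(n) = \frac{41 \left(-4\right)^{n}}{3} - \frac{23 \left(-7\right)^{n}}{3}.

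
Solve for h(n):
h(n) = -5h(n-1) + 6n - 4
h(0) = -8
First-order linear with linear forcing.
Homogeneous solution: h_h(n) = A·(-5)^n.
Try particular h_p(n) = pn + q. Substituting:
  pn + q = -5(p(n-1) + q) + 6n - 4.
Matching the n-coefficient: p = -5p + 6 ⇒ p = 1.
Matching constants: q = 5p - 5q - 4 ⇒ q = \frac{1}{6}.
General: h(n) = A·(-5)^n + n + \frac{1}{6}.
Apply h(0) = -8: A + \frac{1}{6} = -8 ⇒ A = - \frac{49}{6}.
So h(n) = - \frac{49 \left(-5\right)^{n}}{6} + n + \frac{1}{6}.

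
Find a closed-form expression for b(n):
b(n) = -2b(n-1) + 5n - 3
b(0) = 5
First-order linear with linear forcing.
Homogeneous solution: b_h(n) = A·(-2)^n.
Try particular b_p(n) = pn + q. Substituting:
  pn + q = -2(p(n-1) + q) + 5n - 3.
Matching the n-coefficient: p = -2p + 5 ⇒ p = \frac{5}{3}.
Matching constants: q = 2p - 2q - 3 ⇒ q = \frac{1}{9}.
General: b(n) = A·(-2)^n + \frac{5 n}{3} + \frac{1}{9}.
Apply b(0) = 5: A + \frac{1}{9} = 5 ⇒ A = \frac{44}{9}.
So b(n) = \frac{44 \left(-2\right)^{n}}{9} + \frac{5 n}{3} + \frac{1}{9}.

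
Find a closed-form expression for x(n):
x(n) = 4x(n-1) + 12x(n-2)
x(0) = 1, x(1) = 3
Characteristic equation: x² - 4x - 12 = 0, which factors as (x - (6))(x - (-2)) = 0.
Roots r₁ = 6, r₂ = -2 (distinct).
General solution: x(n) = A·(6)^n + B·(-2)^n.
From x(0) = 1: A + B = 1.
From x(1) = 3: 6A - 2B = 3.
Solving: A = \frac{5}{8}, B = \frac{3}{8}.
So x(n) = \frac{3 \left(-2\right)^{n}}{8} + \frac{5 \cdot 6^{n}}{8}.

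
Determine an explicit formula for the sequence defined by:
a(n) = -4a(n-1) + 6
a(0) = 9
First-order linear non-homogeneous.
Homogeneous solution: a_h(n) = A·(-4)^n.
Try constant particular solution a_p = K: K = -4K + 6 ⇒ K = \frac{6}{5}.
General: a(n) = A·(-4)^n + \frac{6}{5}.
Apply a(0) = 9: A + \frac{6}{5} = 9 ⇒ A = \frac{39}{5}.
So a(n) = \frac{39 \left(-4\right)^{n}}{5} + \frac{6}{5}.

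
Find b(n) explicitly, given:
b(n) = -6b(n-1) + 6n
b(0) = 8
First-order linear with linear forcing.
Homogeneous solution: b_h(n) = A·(-6)^n.
Try particular b_p(n) = pn + q. Substituting:
  pn + q = -6(p(n-1) + q) + 6n.
Matching the n-coefficient: p = -6p + 6 ⇒ p = \frac{6}{7}.
Matching constants: q = 6p - 6q ⇒ q = \frac{36}{49}.
General: b(n) = A·(-6)^n + \frac{6 n}{7} + \frac{36}{49}.
Apply b(0) = 8: A + \frac{36}{49} = 8 ⇒ A = \frac{356}{49}.
So b(n) = \frac{356 \left(-6\right)^{n}}{49} + \frac{6 n}{7} + \frac{36}{49}.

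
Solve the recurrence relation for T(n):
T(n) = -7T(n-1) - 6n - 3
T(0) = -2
First-order linear with linear forcing.
Homogeneous solution: T_h(n) = A·(-7)^n.
Try particular T_p(n) = pn + q. Substituting:
  pn + q = -7(p(n-1) + q) - 6n - 3.
Matching the n-coefficient: p = -7p - 6 ⇒ p = - \frac{3}{4}.
Matching constants: q = 7p - 7q - 3 ⇒ q = - \frac{33}{32}.
General: T(n) = A·(-7)^n - \frac{3 n}{4} - \frac{33}{32}.
Apply T(0) = -2: A - \frac{33}{32} = -2 ⇒ A = - \frac{31}{32}.
So T(n) = - \frac{31 \left(-7\right)^{n}}{32} - \frac{3 n}{4} - \frac{33}{32}.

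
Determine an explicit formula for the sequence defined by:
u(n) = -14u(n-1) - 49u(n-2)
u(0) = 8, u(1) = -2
Characteristic equation: x² + 14x + 49 = 0, which is (x - (-7))².
Repeated root r = -7.
General solution: u(n) = (A + Bn)·(-7)^n.
From u(0) = 8: A = 8.
From u(1) = -2: (A + B)·(-7) = -2 ⇒ B = - \frac{54}{7}.
So u(n) = \left(8 - \frac{54 n}{7}\right) \cdot (-7)^n.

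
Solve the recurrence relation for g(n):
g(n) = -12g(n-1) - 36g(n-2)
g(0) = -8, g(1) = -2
Characteristic equation: x² + 12x + 36 = 0, which is (x - (-6))².
Repeated root r = -6.
General solution: g(n) = (A + Bn)·(-6)^n.
From g(0) = -8: A = -8.
From g(1) = -2: (A + B)·(-6) = -2 ⇒ B = \frac{25}{3}.
So g(n) = \left(\frac{25 n}{3} - 8\right) \cdot (-6)^n.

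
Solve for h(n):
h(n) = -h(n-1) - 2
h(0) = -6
First-order linear non-homogeneous.
Homogeneous solution: h_h(n) = A·(-1)^n.
Try constant particular solution h_p = K: K = -K - 2 ⇒ K = -1.
General: h(n) = A·(-1)^n - 1.
Apply h(0) = -6: A - 1 = -6 ⇒ A = -5.
So h(n) = - 5 \left(-1\right)^{n} - 1.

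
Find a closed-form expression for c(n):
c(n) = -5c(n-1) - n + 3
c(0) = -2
First-order linear with linear forcing.
Homogeneous solution: c_h(n) = A·(-5)^n.
Try particular c_p(n) = pn + q. Substituting:
  pn + q = -5(p(n-1) + q) - n + 3.
Matching the n-coefficient: p = -5p - 1 ⇒ p = - \frac{1}{6}.
Matching constants: q = 5p - 5q + 3 ⇒ q = \frac{13}{36}.
General: c(n) = A·(-5)^n - \frac{n}{6} + \frac{13}{36}.
Apply c(0) = -2: A + \frac{13}{36} = -2 ⇒ A = - \frac{85}{36}.
So c(n) = - \frac{85 \left(-5\right)^{n}}{36} - \frac{n}{6} + \frac{13}{36}.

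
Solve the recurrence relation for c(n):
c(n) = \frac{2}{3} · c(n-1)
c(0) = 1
Pure geometric recurrence with ratio \frac{2}{3}.
By induction c(n) = c(0) · (\frac{2}{3})^n = \left(\frac{2}{3}\right)^{n}.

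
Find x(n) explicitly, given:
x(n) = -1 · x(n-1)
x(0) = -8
Pure geometric recurrence with ratio -1.
By induction x(n) = x(0) · (-1)^n = - 8 \left(-1\right)^{n}.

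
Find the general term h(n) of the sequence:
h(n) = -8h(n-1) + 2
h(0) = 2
First-order linear non-homogeneous.
Homogeneous solution: h_h(n) = A·(-8)^n.
Try constant particular solution h_p = K: K = -8K + 2 ⇒ K = \frac{2}{9}.
General: h(n) = A·(-8)^n + \frac{2}{9}.
Apply h(0) = 2: A + \frac{2}{9} = 2 ⇒ A = \frac{16}{9}.
So h(n) = \frac{16 \left(-8\right)^{n}}{9} + \frac{2}{9}.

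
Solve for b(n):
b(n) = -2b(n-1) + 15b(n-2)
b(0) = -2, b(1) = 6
Characteristic equation: x² + 2x - 15 = 0, which factors as (x - (-5))(x - (3)) = 0.
Roots r₁ = -5, r₂ = 3 (distinct).
General solution: b(n) = A·(-5)^n + B·(3)^n.
From b(0) = -2: A + B = -2.
From b(1) = 6: -5A + 3B = 6.
Solving: A = - \frac{3}{2}, B = - \frac{1}{2}.
So b(n) = - \frac{3 \left(-5\right)^{n}}{2} - \frac{3^{n}}{2}.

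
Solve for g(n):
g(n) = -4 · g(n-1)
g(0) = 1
Pure geometric recurrence with ratio -4.
By induction g(n) = g(0) · (-4)^n = \left(-4\right)^{n}.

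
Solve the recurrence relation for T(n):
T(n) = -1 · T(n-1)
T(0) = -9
Pure geometric recurrence with ratio -1.
By induction T(n) = T(0) · (-1)^n = - 9 \left(-1\right)^{n}.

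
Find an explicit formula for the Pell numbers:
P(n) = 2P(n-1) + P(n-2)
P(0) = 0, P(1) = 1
This is the Pell sequence.
Characteristic equation: x² - 2x - 1 = 0; roots r₁ = 1 + \sqrt{2}, r₂ = 1 - \sqrt{2}.
General: P(n) = A·r₁^n + B·r₂^n. Solving with P(0)=0, P(1)=1 gives A = \frac{\sqrt{2}}{4}, B = - \frac{\sqrt{2}}{4}.
So P(n) = \frac{\sqrt{2} \left(- \left(1 - \sqrt{2}\right)^{n} + \left(1 + \sqrt{2}\right)^{n}\right)}{4}.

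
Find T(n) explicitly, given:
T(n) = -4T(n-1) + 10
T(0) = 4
First-order linear non-homogeneous.
Homogeneous solution: T_h(n) = A·(-4)^n.
Try constant particular solution T_p = K: K = -4K + 10 ⇒ K = 2.
General: T(n) = A·(-4)^n + 2.
Apply T(0) = 4: A + 2 = 4 ⇒ A = 2.
So T(n) = 2 \left(-4\right)^{n} + 2.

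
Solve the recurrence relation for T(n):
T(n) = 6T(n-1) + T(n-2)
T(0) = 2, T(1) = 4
Characteristic equation: x² - 6x - 1 = 0.
Discriminant Δ = (6)² + 4·(1) = 40.
Roots r₁,₂ = (6 ± √40)/2, so r₁ = 3 + \sqrt{10}, r₂ = 3 - \sqrt{10}.
General solution: T(n) = A·r₁^n + B·r₂^n.
From the initial conditions, A + B = 2 and r₁A + r₂B = 4.
Since r₁ - r₂ = √40: A = (4 - (2)r₂)/√40 = 1 - \frac{\sqrt{10}}{10}, and B = 2 - A = \frac{\sqrt{10}}{10} + 1.
So T(n) = \left(1 - \frac{\sqrt{10}}{10}\right)\left(3 + \sqrt{10}\right)^n + \left(\frac{\sqrt{10}}{10} + 1\right)\left(3 - \sqrt{10}\right)^n.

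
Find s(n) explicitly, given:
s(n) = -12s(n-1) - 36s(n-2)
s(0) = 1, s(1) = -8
Characteristic equation: x² + 12x + 36 = 0, which is (x - (-6))².
Repeated root r = -6.
General solution: s(n) = (A + Bn)·(-6)^n.
From s(0) = 1: A = 1.
From s(1) = -8: (A + B)·(-6) = -8 ⇒ B = \frac{1}{3}.
So s(n) = \left(\frac{n}{3} + 1\right) \cdot (-6)^n.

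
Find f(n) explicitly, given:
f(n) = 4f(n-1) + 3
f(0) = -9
First-order linear non-homogeneous.
Homogeneous solution: f_h(n) = A·(4)^n.
Try constant particular solution f_p = K: K = 4K + 3 ⇒ K = -1.
General: f(n) = A·(4)^n - 1.
Apply f(0) = -9: A - 1 = -9 ⇒ A = -8.
So f(n) = - 8 \cdot 4^{n} - 1.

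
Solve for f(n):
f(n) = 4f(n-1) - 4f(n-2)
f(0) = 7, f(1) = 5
Characteristic equation: x² - 4x + 4 = 0, which is (x - (2))².
Repeated root r = 2.
General solution: f(n) = (A + Bn)·(2)^n.
From f(0) = 7: A = 7.
From f(1) = 5: (A + B)·(2) = 5 ⇒ B = - \frac{9}{2}.
So f(n) = \left(7 - \frac{9 n}{2}\right) \cdot (2)^n.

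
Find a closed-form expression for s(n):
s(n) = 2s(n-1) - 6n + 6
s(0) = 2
First-order linear with linear forcing.
Homogeneous solution: s_h(n) = A·(2)^n.
Try particular s_p(n) = pn + q. Substituting:
  pn + q = 2(p(n-1) + q) - 6n + 6.
Matching the n-coefficient: p = 2p - 6 ⇒ p = 6.
Matching constants: q = -2p + 2q + 6 ⇒ q = 6.
General: s(n) = A·(2)^n + 6 n + 6.
Apply s(0) = 2: A + 6 = 2 ⇒ A = -4.
So s(n) = - 4 \cdot 2^{n} + 6 n + 6.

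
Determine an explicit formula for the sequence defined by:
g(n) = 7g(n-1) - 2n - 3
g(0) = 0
First-order linear with linear forcing.
Homogeneous solution: g_h(n) = A·(7)^n.
Try particular g_p(n) = pn + q. Substituting:
  pn + q = 7(p(n-1) + q) - 2n - 3.
Matching the n-coefficient: p = 7p - 2 ⇒ p = \frac{1}{3}.
Matching constants: q = -7p + 7q - 3 ⇒ q = \frac{8}{9}.
General: g(n) = A·(7)^n + \frac{n}{3} + \frac{8}{9}.
Apply g(0) = 0: A + \frac{8}{9} = 0 ⇒ A = - \frac{8}{9}.
So g(n) = - \frac{8 \cdot 7^{n}}{9} + \frac{n}{3} + \frac{8}{9}.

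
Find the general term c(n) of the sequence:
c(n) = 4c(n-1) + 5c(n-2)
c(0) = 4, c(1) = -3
Characteristic equation: x² - 4x - 5 = 0, which factors as (x - (5))(x - (-1)) = 0.
Roots r₁ = 5, r₂ = -1 (distinct).
General solution: c(n) = A·(5)^n + B·(-1)^n.
From c(0) = 4: A + B = 4.
From c(1) = -3: 5A - B = -3.
Solving: A = \frac{1}{6}, B = \frac{23}{6}.
So c(n) = \frac{23 \left(-1\right)^{n}}{6} + \frac{5^{n}}{6}.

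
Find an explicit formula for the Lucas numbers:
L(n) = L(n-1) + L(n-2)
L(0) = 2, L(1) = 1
This is the Lucas sequence.
Characteristic equation: x² - x - 1 = 0; roots r₁ = \frac{1}{2} + \frac{\sqrt{5}}{2}, r₂ = \frac{1}{2} - \frac{\sqrt{5}}{2}.
General: L(n) = A·r₁^n + B·r₂^n. Solving with L(0)=2, L(1)=1 gives A = 1, B = 1.
So L(n) = 2^{- n} \left(\left(1 - \sqrt{5}\right)^{n} + \left(1 + \sqrt{5}\right)^{n}\right).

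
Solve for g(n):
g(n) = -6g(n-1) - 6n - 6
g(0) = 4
First-order linear with linear forcing.
Homogeneous solution: g_h(n) = A·(-6)^n.
Try particular g_p(n) = pn + q. Substituting:
  pn + q = -6(p(n-1) + q) - 6n - 6.
Matching the n-coefficient: p = -6p - 6 ⇒ p = - \frac{6}{7}.
Matching constants: q = 6p - 6q - 6 ⇒ q = - \frac{78}{49}.
General: g(n) = A·(-6)^n - \frac{6 n}{7} - \frac{78}{49}.
Apply g(0) = 4: A - \frac{78}{49} = 4 ⇒ A = \frac{274}{49}.
So g(n) = \frac{274 \left(-6\right)^{n}}{49} - \frac{6 n}{7} - \frac{78}{49}.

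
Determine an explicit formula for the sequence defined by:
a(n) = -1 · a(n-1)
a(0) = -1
Pure geometric recurrence with ratio -1.
By induction a(n) = a(0) · (-1)^n = - \left(-1\right)^{n}.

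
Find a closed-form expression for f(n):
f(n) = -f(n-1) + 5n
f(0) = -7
First-order linear with linear forcing.
Homogeneous solution: f_h(n) = A·(-1)^n.
Try particular f_p(n) = pn + q. Substituting:
  pn + q = -(p(n-1) + q) + 5n.
Matching the n-coefficient: p = -p + 5 ⇒ p = \frac{5}{2}.
Matching constants: q = p - q ⇒ q = \frac{5}{4}.
General: f(n) = A·(-1)^n + \frac{5 n}{2} + \frac{5}{4}.
Apply f(0) = -7: A + \frac{5}{4} = -7 ⇒ A = - \frac{33}{4}.
So f(n) = - \frac{33 \left(-1\right)^{n}}{4} + \frac{5 n}{2} + \frac{5}{4}.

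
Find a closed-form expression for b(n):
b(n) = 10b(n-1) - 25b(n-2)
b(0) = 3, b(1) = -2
Characteristic equation: x² - 10x + 25 = 0, which is (x - (5))².
Repeated root r = 5.
General solution: b(n) = (A + Bn)·(5)^n.
From b(0) = 3: A = 3.
From b(1) = -2: (A + B)·(5) = -2 ⇒ B = - \frac{17}{5}.
So b(n) = \left(3 - \frac{17 n}{5}\right) \cdot (5)^n.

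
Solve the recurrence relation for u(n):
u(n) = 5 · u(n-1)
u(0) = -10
Pure geometric recurrence with ratio 5.
By induction u(n) = u(0) · (5)^n = - 10 \cdot 5^{n}.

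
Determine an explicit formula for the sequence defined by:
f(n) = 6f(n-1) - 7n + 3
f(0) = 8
First-order linear with linear forcing.
Homogeneous solution: f_h(n) = A·(6)^n.
Try particular f_p(n) = pn + q. Substituting:
  pn + q = 6(p(n-1) + q) - 7n + 3.
Matching the n-coefficient: p = 6p - 7 ⇒ p = \frac{7}{5}.
Matching constants: q = -6p + 6q + 3 ⇒ q = \frac{27}{25}.
General: f(n) = A·(6)^n + \frac{7 n}{5} + \frac{27}{25}.
Apply f(0) = 8: A + \frac{27}{25} = 8 ⇒ A = \frac{173}{25}.
So f(n) = \frac{173 \cdot 6^{n}}{25} + \frac{7 n}{5} + \frac{27}{25}.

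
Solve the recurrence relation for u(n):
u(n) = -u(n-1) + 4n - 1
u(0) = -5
First-order linear with linear forcing.
Homogeneous solution: u_h(n) = A·(-1)^n.
Try particular u_p(n) = pn + q. Substituting:
  pn + q = -(p(n-1) + q) + 4n - 1.
Matching the n-coefficient: p = -p + 4 ⇒ p = 2.
Matching constants: q = p - q - 1 ⇒ q = \frac{1}{2}.
General: u(n) = A·(-1)^n + 2 n + \frac{1}{2}.
Apply u(0) = -5: A + \frac{1}{2} = -5 ⇒ A = - \frac{11}{2}.
So u(n) = - \frac{11 \left(-1\right)^{n}}{2} + 2 n + \frac{1}{2}.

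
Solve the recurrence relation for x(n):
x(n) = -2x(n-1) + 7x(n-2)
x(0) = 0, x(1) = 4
Characteristic equation: x² + 2x - 7 = 0.
Discriminant Δ = (-2)² + 4·(7) = 32.
Roots r₁,₂ = (-2 ± √32)/2, so r₁ = -1 + 2 \sqrt{2}, r₂ = - 2 \sqrt{2} - 1.
General solution: x(n) = A·r₁^n + B·r₂^n.
From the initial conditions, A + B = 0 and r₁A + r₂B = 4.
Since r₁ - r₂ = √32: A = (4 - (0)r₂)/√32 = \frac{\sqrt{2}}{2}, and B = 0 - A = - \frac{\sqrt{2}}{2}.
So x(n) = \left(\frac{\sqrt{2}}{2}\right)\left(-1 + 2 \sqrt{2}\right)^n + \left(- \frac{\sqrt{2}}{2}\right)\left(- 2 \sqrt{2} - 1\right)^n.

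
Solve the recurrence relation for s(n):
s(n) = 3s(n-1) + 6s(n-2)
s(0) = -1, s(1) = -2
Characteristic equation: x² - 3x - 6 = 0.
Discriminant Δ = (3)² + 4·(6) = 33.
Roots r₁,₂ = (3 ± √33)/2, so r₁ = \frac{3}{2} + \frac{\sqrt{33}}{2}, r₂ = \frac{3}{2} - \frac{\sqrt{33}}{2}.
General solution: s(n) = A·r₁^n + B·r₂^n.
From the initial conditions, A + B = -1 and r₁A + r₂B = -2.
Since r₁ - r₂ = √33: A = (-2 - (-1)r₂)/√33 = - \frac{1}{2} - \frac{\sqrt{33}}{66}, and B = -1 - A = - \frac{1}{2} + \frac{\sqrt{33}}{66}.
So s(n) = \left(- \frac{1}{2} - \frac{\sqrt{33}}{66}\right)\left(\frac{3}{2} + \frac{\sqrt{33}}{2}\right)^n + \left(- \frac{1}{2} + \frac{\sqrt{33}}{66}\right)\left(\frac{3}{2} - \frac{\sqrt{33}}{2}\right)^n.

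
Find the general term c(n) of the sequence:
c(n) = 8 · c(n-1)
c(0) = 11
Pure geometric recurrence with ratio 8.
By induction c(n) = c(0) · (8)^n = 11 \cdot 8^{n}.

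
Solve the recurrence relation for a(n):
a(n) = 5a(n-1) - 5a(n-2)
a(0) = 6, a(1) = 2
Characteristic equation: x² - 5x + 5 = 0.
Discriminant Δ = (5)² + 4·(-5) = 5.
Roots r₁,₂ = (5 ± √5)/2, so r₁ = \frac{\sqrt{5}}{2} + \frac{5}{2}, r₂ = \frac{5}{2} - \frac{\sqrt{5}}{2}.
General solution: a(n) = A·r₁^n + B·r₂^n.
From the initial conditions, A + B = 6 and r₁A + r₂B = 2.
Since r₁ - r₂ = √5: A = (2 - (6)r₂)/√5 = 3 - \frac{13 \sqrt{5}}{5}, and B = 6 - A = 3 + \frac{13 \sqrt{5}}{5}.
So a(n) = \left(3 - \frac{13 \sqrt{5}}{5}\right)\left(\frac{\sqrt{5}}{2} + \frac{5}{2}\right)^n + \left(3 + \frac{13 \sqrt{5}}{5}\right)\left(\frac{5}{2} - \frac{\sqrt{5}}{2}\right)^n.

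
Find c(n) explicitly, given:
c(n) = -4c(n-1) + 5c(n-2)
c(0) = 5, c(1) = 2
Characteristic equation: x² + 4x - 5 = 0, which factors as (x - (-5))(x - (1)) = 0.
Roots r₁ = -5, r₂ = 1 (distinct).
General solution: c(n) = A·(-5)^n + B·(1)^n.
From c(0) = 5: A + B = 5.
From c(1) = 2: -5A + B = 2.
Solving: A = \frac{1}{2}, B = \frac{9}{2}.
So c(n) = \frac{\left(-5\right)^{n}}{2} + \frac{9}{2}.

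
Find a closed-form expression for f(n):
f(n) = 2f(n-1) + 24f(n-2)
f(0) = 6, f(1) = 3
Characteristic equation: x² - 2x - 24 = 0, which factors as (x - (6))(x - (-4)) = 0.
Roots r₁ = 6, r₂ = -4 (distinct).
General solution: f(n) = A·(6)^n + B·(-4)^n.
From f(0) = 6: A + B = 6.
From f(1) = 3: 6A - 4B = 3.
Solving: A = \frac{27}{10}, B = \frac{33}{10}.
So f(n) = \frac{33 \left(-4\right)^{n}}{10} + \frac{27 \cdot 6^{n}}{10}.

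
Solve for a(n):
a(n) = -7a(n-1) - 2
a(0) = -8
First-order linear non-homogeneous.
Homogeneous solution: a_h(n) = A·(-7)^n.
Try constant particular solution a_p = K: K = -7K - 2 ⇒ K = - \frac{1}{4}.
General: a(n) = A·(-7)^n - \frac{1}{4}.
Apply a(0) = -8: A - \frac{1}{4} = -8 ⇒ A = - \frac{31}{4}.
So a(n) = - \frac{31 \left(-7\right)^{n}}{4} - \frac{1}{4}.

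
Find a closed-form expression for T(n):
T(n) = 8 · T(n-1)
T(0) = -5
Pure geometric recurrence with ratio 8.
By induction T(n) = T(0) · (8)^n = - 5 \cdot 8^{n}.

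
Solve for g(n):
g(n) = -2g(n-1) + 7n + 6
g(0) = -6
First-order linear with linear forcing.
Homogeneous solution: g_h(n) = A·(-2)^n.
Try particular g_p(n) = pn + q. Substituting:
  pn + q = -2(p(n-1) + q) + 7n + 6.
Matching the n-coefficient: p = -2p + 7 ⇒ p = \frac{7}{3}.
Matching constants: q = 2p - 2q + 6 ⇒ q = \frac{32}{9}.
General: g(n) = A·(-2)^n + \frac{7 n}{3} + \frac{32}{9}.
Apply g(0) = -6: A + \frac{32}{9} = -6 ⇒ A = - \frac{86}{9}.
So g(n) = - \frac{86 \left(-2\right)^{n}}{9} + \frac{7 n}{3} + \frac{32}{9}.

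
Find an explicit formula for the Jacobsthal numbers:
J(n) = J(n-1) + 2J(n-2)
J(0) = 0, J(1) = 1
This is the Jacobsthal sequence.
Characteristic equation: x² - x - 2 = 0; roots r₁ = 2, r₂ = -1.
General: J(n) = A·r₁^n + B·r₂^n. Solving with J(0)=0, J(1)=1 gives A = \frac{1}{3}, B = - \frac{1}{3}.
So J(n) = - \frac{\left(-1\right)^{n}}{3} + \frac{2^{n}}{3}.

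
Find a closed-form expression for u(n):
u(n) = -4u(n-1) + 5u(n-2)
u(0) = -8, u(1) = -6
Characteristic equation: x² + 4x - 5 = 0, which factors as (x - (1))(x - (-5)) = 0.
Roots r₁ = 1, r₂ = -5 (distinct).
General solution: u(n) = A·(1)^n + B·(-5)^n.
From u(0) = -8: A + B = -8.
From u(1) = -6: A - 5B = -6.
Solving: A = - \frac{23}{3}, B = - \frac{1}{3}.
So u(n) = - \frac{\left(-5\right)^{n}}{3} - \frac{23}{3}.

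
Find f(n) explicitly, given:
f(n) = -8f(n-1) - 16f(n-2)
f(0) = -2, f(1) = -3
Characteristic equation: x² + 8x + 16 = 0, which is (x - (-4))².
Repeated root r = -4.
General solution: f(n) = (A + Bn)·(-4)^n.
From f(0) = -2: A = -2.
From f(1) = -3: (A + B)·(-4) = -3 ⇒ B = \frac{11}{4}.
So f(n) = \left(\frac{11 n}{4} - 2\right) \cdot (-4)^n.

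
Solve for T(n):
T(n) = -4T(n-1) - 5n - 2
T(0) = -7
First-order linear with linear forcing.
Homogeneous solution: T_h(n) = A·(-4)^n.
Try particular T_p(n) = pn + q. Substituting:
  pn + q = -4(p(n-1) + q) - 5n - 2.
Matching the n-coefficient: p = -4p - 5 ⇒ p = -1.
Matching constants: q = 4p - 4q - 2 ⇒ q = - \frac{6}{5}.
General: T(n) = A·(-4)^n - n - \frac{6}{5}.
Apply T(0) = -7: A - \frac{6}{5} = -7 ⇒ A = - \frac{29}{5}.
So T(n) = - \frac{29 \left(-4\right)^{n}}{5} - n - \frac{6}{5}.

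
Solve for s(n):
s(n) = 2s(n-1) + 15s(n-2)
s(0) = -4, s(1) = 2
Characteristic equation: x² - 2x - 15 = 0, which factors as (x - (5))(x - (-3)) = 0.
Roots r₁ = 5, r₂ = -3 (distinct).
General solution: s(n) = A·(5)^n + B·(-3)^n.
From s(0) = -4: A + B = -4.
From s(1) = 2: 5A - 3B = 2.
Solving: A = - \frac{5}{4}, B = - \frac{11}{4}.
So s(n) = - \frac{11 \left(-3\right)^{n}}{4} - \frac{5 \cdot 5^{n}}{4}.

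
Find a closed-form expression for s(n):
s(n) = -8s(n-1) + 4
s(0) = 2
First-order linear non-homogeneous.
Homogeneous solution: s_h(n) = A·(-8)^n.
Try constant particular solution s_p = K: K = -8K + 4 ⇒ K = \frac{4}{9}.
General: s(n) = A·(-8)^n + \frac{4}{9}.
Apply s(0) = 2: A + \frac{4}{9} = 2 ⇒ A = \frac{14}{9}.
So s(n) = \frac{14 \left(-8\right)^{n}}{9} + \frac{4}{9}.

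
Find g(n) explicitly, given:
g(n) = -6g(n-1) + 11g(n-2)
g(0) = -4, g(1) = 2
Characteristic equation: x² + 6x - 11 = 0.
Discriminant Δ = (-6)² + 4·(11) = 80.
Roots r₁,₂ = (-6 ± √80)/2, so r₁ = -3 + 2 \sqrt{5}, r₂ = - 2 \sqrt{5} - 3.
General solution: g(n) = A·r₁^n + B·r₂^n.
From the initial conditions, A + B = -4 and r₁A + r₂B = 2.
Since r₁ - r₂ = √80: A = (2 - (-4)r₂)/√80 = -2 - \frac{\sqrt{5}}{2}, and B = -4 - A = -2 + \frac{\sqrt{5}}{2}.
So g(n) = \left(-2 - \frac{\sqrt{5}}{2}\right)\left(-3 + 2 \sqrt{5}\right)^n + \left(-2 + \frac{\sqrt{5}}{2}\right)\left(- 2 \sqrt{5} - 3\right)^n.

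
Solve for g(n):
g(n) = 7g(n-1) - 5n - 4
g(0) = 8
First-order linear with linear forcing.
Homogeneous solution: g_h(n) = A·(7)^n.
Try particular g_p(n) = pn + q. Substituting:
  pn + q = 7(p(n-1) + q) - 5n - 4.
Matching the n-coefficient: p = 7p - 5 ⇒ p = \frac{5}{6}.
Matching constants: q = -7p + 7q - 4 ⇒ q = \frac{59}{36}.
General: g(n) = A·(7)^n + \frac{5 n}{6} + \frac{59}{36}.
Apply g(0) = 8: A + \frac{59}{36} = 8 ⇒ A = \frac{229}{36}.
So g(n) = \frac{229 \cdot 7^{n}}{36} + \frac{5 n}{6} + \frac{59}{36}.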